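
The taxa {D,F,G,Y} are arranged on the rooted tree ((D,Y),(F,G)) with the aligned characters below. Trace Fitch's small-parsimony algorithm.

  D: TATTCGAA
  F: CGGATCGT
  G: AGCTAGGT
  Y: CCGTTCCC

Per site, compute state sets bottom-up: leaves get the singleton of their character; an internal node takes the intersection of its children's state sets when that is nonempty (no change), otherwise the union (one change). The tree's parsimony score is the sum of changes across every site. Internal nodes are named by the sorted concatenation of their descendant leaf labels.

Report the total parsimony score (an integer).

site 0, node DY: D={T} ∪ Y={C} → {C,T} (+1)
site 0, node FG: F={C} ∪ G={A} → {A,C} (+1)
site 0, node DFGY: DY={C,T} ∩ FG={A,C} → {C} (+0)
site 1, node DY: D={A} ∪ Y={C} → {A,C} (+1)
site 1, node FG: F={G} ∩ G={G} → {G} (+0)
site 1, node DFGY: DY={A,C} ∪ FG={G} → {A,C,G} (+1)
site 2, node DY: D={T} ∪ Y={G} → {G,T} (+1)
site 2, node FG: F={G} ∪ G={C} → {C,G} (+1)
site 2, node DFGY: DY={G,T} ∩ FG={C,G} → {G} (+0)
site 3, node DY: D={T} ∩ Y={T} → {T} (+0)
site 3, node FG: F={A} ∪ G={T} → {A,T} (+1)
site 3, node DFGY: DY={T} ∩ FG={A,T} → {T} (+0)
site 4, node DY: D={C} ∪ Y={T} → {C,T} (+1)
site 4, node FG: F={T} ∪ G={A} → {A,T} (+1)
site 4, node DFGY: DY={C,T} ∩ FG={A,T} → {T} (+0)
site 5, node DY: D={G} ∪ Y={C} → {C,G} (+1)
site 5, node FG: F={C} ∪ G={G} → {C,G} (+1)
site 5, node DFGY: DY={C,G} ∩ FG={C,G} → {C,G} (+0)
site 6, node DY: D={A} ∪ Y={C} → {A,C} (+1)
site 6, node FG: F={G} ∩ G={G} → {G} (+0)
site 6, node DFGY: DY={A,C} ∪ FG={G} → {A,C,G} (+1)
site 7, node DY: D={A} ∪ Y={C} → {A,C} (+1)
site 7, node FG: F={T} ∩ G={T} → {T} (+0)
site 7, node DFGY: DY={A,C} ∪ FG={T} → {A,C,T} (+1)
per-site changes: [2, 2, 2, 1, 2, 2, 2, 2]; total = 15

15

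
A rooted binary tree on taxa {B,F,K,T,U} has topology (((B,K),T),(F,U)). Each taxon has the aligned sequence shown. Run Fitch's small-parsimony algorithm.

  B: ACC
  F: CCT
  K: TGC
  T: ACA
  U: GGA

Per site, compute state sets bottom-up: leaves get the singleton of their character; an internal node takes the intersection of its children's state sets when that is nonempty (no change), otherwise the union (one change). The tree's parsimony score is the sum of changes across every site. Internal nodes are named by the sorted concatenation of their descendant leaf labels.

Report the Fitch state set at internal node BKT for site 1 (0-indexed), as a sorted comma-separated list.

[col 0] BK: children B:{A}, K:{T} ∪→ {A,T}; cost 1
[col 0] BKT: children BK:{A,T}, T:{A} ∩→ {A}; cost 0
[col 0] FU: children F:{C}, U:{G} ∪→ {C,G}; cost 1
[col 0] BFKTU: children BKT:{A}, FU:{C,G} ∪→ {A,C,G}; cost 1
[col 1] BK: children B:{C}, K:{G} ∪→ {C,G}; cost 1
[col 1] BKT: children BK:{C,G}, T:{C} ∩→ {C}; cost 0
[col 1] FU: children F:{C}, U:{G} ∪→ {C,G}; cost 1
[col 1] BFKTU: children BKT:{C}, FU:{C,G} ∩→ {C}; cost 0
[col 2] BK: children B:{C}, K:{C} ∩→ {C}; cost 0
[col 2] BKT: children BK:{C}, T:{A} ∪→ {A,C}; cost 1
[col 2] FU: children F:{T}, U:{A} ∪→ {A,T}; cost 1
[col 2] BFKTU: children BKT:{A,C}, FU:{A,T} ∩→ {A}; cost 0
per-site changes: [3, 2, 2]; total = 7

C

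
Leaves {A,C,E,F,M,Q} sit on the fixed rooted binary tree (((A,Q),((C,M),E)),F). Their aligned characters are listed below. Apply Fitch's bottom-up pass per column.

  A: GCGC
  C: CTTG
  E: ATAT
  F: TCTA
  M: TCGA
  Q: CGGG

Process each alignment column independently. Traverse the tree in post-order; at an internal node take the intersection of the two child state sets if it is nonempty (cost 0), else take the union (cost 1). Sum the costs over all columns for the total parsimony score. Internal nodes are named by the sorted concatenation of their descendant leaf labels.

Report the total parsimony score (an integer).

14

[col 0] AQ: children A:{G}, Q:{C} ∪→ {C,G}; cost 1
[col 0] CM: children C:{C}, M:{T} ∪→ {C,T}; cost 1
[col 0] CEM: children CM:{C,T}, E:{A} ∪→ {A,C,T}; cost 1
[col 0] ACEMQ: children AQ:{C,G}, CEM:{A,C,T} ∩→ {C}; cost 0
[col 0] ACEFMQ: children ACEMQ:{C}, F:{T} ∪→ {C,T}; cost 1
[col 1] AQ: children A:{C}, Q:{G} ∪→ {C,G}; cost 1
[col 1] CM: children C:{T}, M:{C} ∪→ {C,T}; cost 1
[col 1] CEM: children CM:{C,T}, E:{T} ∩→ {T}; cost 0
[col 1] ACEMQ: children AQ:{C,G}, CEM:{T} ∪→ {C,G,T}; cost 1
[col 1] ACEFMQ: children ACEMQ:{C,G,T}, F:{C} ∩→ {C}; cost 0
[col 2] AQ: children A:{G}, Q:{G} ∩→ {G}; cost 0
[col 2] CM: children C:{T}, M:{G} ∪→ {G,T}; cost 1
[col 2] CEM: children CM:{G,T}, E:{A} ∪→ {A,G,T}; cost 1
[col 2] ACEMQ: children AQ:{G}, CEM:{A,G,T} ∩→ {G}; cost 0
[col 2] ACEFMQ: children ACEMQ:{G}, F:{T} ∪→ {G,T}; cost 1
[col 3] AQ: children A:{C}, Q:{G} ∪→ {C,G}; cost 1
[col 3] CM: children C:{G}, M:{A} ∪→ {A,G}; cost 1
[col 3] CEM: children CM:{A,G}, E:{T} ∪→ {A,G,T}; cost 1
[col 3] ACEMQ: children AQ:{C,G}, CEM:{A,G,T} ∩→ {G}; cost 0
[col 3] ACEFMQ: children ACEMQ:{G}, F:{A} ∪→ {A,G}; cost 1
per-site changes: [4, 3, 3, 4]; total = 14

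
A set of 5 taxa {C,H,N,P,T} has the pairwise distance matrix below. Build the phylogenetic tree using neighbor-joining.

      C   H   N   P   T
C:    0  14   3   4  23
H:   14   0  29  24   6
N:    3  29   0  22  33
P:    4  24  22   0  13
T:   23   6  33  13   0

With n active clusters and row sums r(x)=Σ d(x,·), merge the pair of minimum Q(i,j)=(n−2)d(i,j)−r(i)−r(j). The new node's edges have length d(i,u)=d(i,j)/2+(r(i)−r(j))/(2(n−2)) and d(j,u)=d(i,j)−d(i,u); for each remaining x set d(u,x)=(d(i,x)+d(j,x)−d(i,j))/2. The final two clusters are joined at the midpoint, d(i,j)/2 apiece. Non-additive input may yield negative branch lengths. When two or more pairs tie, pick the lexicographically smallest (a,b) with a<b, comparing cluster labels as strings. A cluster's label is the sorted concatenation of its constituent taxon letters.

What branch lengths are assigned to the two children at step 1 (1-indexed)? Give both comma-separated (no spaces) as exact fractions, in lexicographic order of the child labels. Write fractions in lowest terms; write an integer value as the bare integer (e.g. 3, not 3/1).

8/3,10/3

iteration 1: select H,T (d=6, Q=-130); attach at lengths (8/3, 10/3); label the merged cluster HT
  updated: d(C,HT)=31/2, d(HT,N)=28, d(HT,P)=31/2
iteration 2: select C,N (d=3, Q=-139/2); attach at lengths (-49/8, 73/8); label the merged cluster CN
  updated: d(CN,HT)=81/4, d(CN,P)=23/2
iteration 3: select CN,HT (d=81/4, Q=-189/4); attach at lengths (65/8, 97/8); label the merged cluster CHNT
  updated: d(CHNT,P)=27/8
iteration 4: select CHNT,P (d=27/8); attach at lengths (27/16, 27/16); label the merged cluster CHNPT
final tree: (((C:-49/8,N:73/8):65/8,(H:8/3,T:10/3):97/8):27/16,P:27/16)
total length: 261/8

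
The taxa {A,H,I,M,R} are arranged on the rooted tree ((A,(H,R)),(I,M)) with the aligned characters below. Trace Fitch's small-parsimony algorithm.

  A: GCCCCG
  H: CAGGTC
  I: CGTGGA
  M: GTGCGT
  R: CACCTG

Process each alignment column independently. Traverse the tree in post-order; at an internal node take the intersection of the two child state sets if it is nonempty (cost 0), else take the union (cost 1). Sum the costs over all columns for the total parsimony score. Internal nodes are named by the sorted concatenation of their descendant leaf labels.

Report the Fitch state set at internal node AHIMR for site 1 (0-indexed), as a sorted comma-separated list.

A,C,G,T

HR@0: {C} ∩ {C} = {C} (intersection, +0)
AHR@0: {G} ∪ {C} = {C,G} (union, +1)
IM@0: {C} ∪ {G} = {C,G} (union, +1)
AHIMR@0: {C,G} ∩ {C,G} = {C,G} (intersection, +0)
HR@1: {A} ∩ {A} = {A} (intersection, +0)
AHR@1: {C} ∪ {A} = {A,C} (union, +1)
IM@1: {G} ∪ {T} = {G,T} (union, +1)
AHIMR@1: {A,C} ∪ {G,T} = {A,C,G,T} (union, +1)
HR@2: {G} ∪ {C} = {C,G} (union, +1)
AHR@2: {C} ∩ {C,G} = {C} (intersection, +0)
IM@2: {T} ∪ {G} = {G,T} (union, +1)
AHIMR@2: {C} ∪ {G,T} = {C,G,T} (union, +1)
HR@3: {G} ∪ {C} = {C,G} (union, +1)
AHR@3: {C} ∩ {C,G} = {C} (intersection, +0)
IM@3: {G} ∪ {C} = {C,G} (union, +1)
AHIMR@3: {C} ∩ {C,G} = {C} (intersection, +0)
HR@4: {T} ∩ {T} = {T} (intersection, +0)
AHR@4: {C} ∪ {T} = {C,T} (union, +1)
IM@4: {G} ∩ {G} = {G} (intersection, +0)
AHIMR@4: {C,T} ∪ {G} = {C,G,T} (union, +1)
HR@5: {C} ∪ {G} = {C,G} (union, +1)
AHR@5: {G} ∩ {C,G} = {G} (intersection, +0)
IM@5: {A} ∪ {T} = {A,T} (union, +1)
AHIMR@5: {G} ∪ {A,T} = {A,G,T} (union, +1)
per-site changes: [2, 3, 3, 2, 2, 3]; total = 15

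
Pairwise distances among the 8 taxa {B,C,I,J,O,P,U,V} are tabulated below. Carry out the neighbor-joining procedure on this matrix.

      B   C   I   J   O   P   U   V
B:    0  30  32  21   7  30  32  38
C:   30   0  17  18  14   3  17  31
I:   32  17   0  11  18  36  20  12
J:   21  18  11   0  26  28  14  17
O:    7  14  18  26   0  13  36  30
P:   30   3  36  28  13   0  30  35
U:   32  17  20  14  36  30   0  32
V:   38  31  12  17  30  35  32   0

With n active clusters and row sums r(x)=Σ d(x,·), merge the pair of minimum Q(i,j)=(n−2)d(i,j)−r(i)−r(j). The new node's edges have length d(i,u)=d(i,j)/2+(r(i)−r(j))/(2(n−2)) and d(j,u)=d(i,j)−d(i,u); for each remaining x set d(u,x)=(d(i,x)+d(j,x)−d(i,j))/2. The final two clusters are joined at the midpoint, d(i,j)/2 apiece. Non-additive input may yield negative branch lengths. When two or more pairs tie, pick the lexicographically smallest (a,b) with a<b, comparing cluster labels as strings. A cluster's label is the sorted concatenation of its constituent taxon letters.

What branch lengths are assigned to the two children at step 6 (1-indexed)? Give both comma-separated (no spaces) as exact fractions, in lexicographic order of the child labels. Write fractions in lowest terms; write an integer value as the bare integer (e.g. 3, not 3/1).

59/32,179/32

1. join B+O (d=7, Q=-292) ⇒ BO; edges |B|=22/3, |O|=-1/3
  updated: d(BO,C)=37/2, d(BO,I)=43/2, d(BO,J)=20, d(BO,P)=18, d(BO,U)=61/2, d(BO,V)=61/2
2. join C+P (d=3, Q=-479/2) ⇒ CP; edges |C|=-61/20, |P|=121/20
  updated: d(BO,CP)=67/4, d(CP,I)=25, d(CP,J)=43/2, d(CP,U)=22, d(CP,V)=63/2
3. join BO+CP (d=67/4, Q=-169) ⇒ BCOP; edges |BO|=139/16, |CP|=129/16
  updated: d(BCOP,I)=119/8, d(BCOP,J)=99/8, d(BCOP,U)=143/8, d(BCOP,V)=181/8
4. join I+V (d=12, Q=-211/2) ⇒ IV; edges |I|=41/24, |V|=247/24
  updated: d(BCOP,IV)=51/4, d(IV,J)=8, d(IV,U)=20
5. join BCOP+U (d=143/8, Q=-473/8) ⇒ BCOPU; edges |BCOP|=215/32, |U|=357/32
  updated: d(BCOPU,IV)=119/16, d(BCOPU,J)=17/4
6. join BCOPU+IV (d=119/16, Q=-315/16) ⇒ BCIOPUV; edges |BCOPU|=59/32, |IV|=179/32
  updated: d(BCIOPUV,J)=77/32
7. join BCIOPUV+J (d=77/32) ⇒ BCIJOPUV; edges |BCIOPUV|=77/64, |J|=77/64
final tree: (((((B:22/3,O:-1/3):139/16,(C:-61/20,P:121/20):129/16):215/32,U:357/32):59/32,(I:41/24,V:247/24):179/32):77/64,J:77/64)
total length: 2127/32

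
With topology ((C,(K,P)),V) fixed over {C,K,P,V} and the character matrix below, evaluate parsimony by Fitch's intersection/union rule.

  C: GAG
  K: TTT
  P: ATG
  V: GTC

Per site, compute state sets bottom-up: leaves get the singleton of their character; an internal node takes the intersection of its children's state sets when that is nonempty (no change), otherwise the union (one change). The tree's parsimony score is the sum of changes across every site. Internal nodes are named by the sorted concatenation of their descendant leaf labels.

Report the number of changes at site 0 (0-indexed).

[col 0] KP: children K:{T}, P:{A} ∪→ {A,T}; cost 1
[col 0] CKP: children C:{G}, KP:{A,T} ∪→ {A,G,T}; cost 1
[col 0] CKPV: children CKP:{A,G,T}, V:{G} ∩→ {G}; cost 0
[col 1] KP: children K:{T}, P:{T} ∩→ {T}; cost 0
[col 1] CKP: children C:{A}, KP:{T} ∪→ {A,T}; cost 1
[col 1] CKPV: children CKP:{A,T}, V:{T} ∩→ {T}; cost 0
[col 2] KP: children K:{T}, P:{G} ∪→ {G,T}; cost 1
[col 2] CKP: children C:{G}, KP:{G,T} ∩→ {G}; cost 0
[col 2] CKPV: children CKP:{G}, V:{C} ∪→ {C,G}; cost 1
per-site changes: [2, 1, 2]; total = 5

2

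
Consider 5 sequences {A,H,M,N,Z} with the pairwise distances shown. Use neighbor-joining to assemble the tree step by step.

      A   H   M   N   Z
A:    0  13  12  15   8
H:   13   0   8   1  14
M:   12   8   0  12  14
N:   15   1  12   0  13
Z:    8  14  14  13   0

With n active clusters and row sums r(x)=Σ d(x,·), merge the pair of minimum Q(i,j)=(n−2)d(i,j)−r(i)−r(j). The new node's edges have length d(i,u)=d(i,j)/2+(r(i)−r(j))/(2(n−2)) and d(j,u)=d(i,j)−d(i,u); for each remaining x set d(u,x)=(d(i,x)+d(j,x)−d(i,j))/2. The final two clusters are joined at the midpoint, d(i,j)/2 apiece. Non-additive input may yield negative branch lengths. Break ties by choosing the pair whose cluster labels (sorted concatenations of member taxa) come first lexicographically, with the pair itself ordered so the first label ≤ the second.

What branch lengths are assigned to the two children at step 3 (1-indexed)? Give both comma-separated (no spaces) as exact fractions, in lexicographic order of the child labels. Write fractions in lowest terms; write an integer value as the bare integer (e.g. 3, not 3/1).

step 1: merge (H,N) at d=1, Q=-74; branch lengths H→-1/3, N→4/3; new cluster HN
  updated: d(A,HN)=27/2, d(HN,M)=19/2, d(HN,Z)=13
step 2: merge (A,Z) at d=8, Q=-105/2; branch lengths A→29/8, Z→35/8; new cluster AZ
  updated: d(AZ,HN)=37/4, d(AZ,M)=9
step 3: merge (AZ,HN) at d=37/4, Q=-111/4; branch lengths AZ→35/8, HN→39/8; new cluster AHNZ
  updated: d(AHNZ,M)=37/8
step 4: merge (AHNZ,M) at d=37/8; branch lengths AHNZ→37/16, M→37/16; new cluster AHMNZ
final tree: (((A:29/8,Z:35/8):35/8,(H:-1/3,N:4/3):39/8):37/16,M:37/16)
total length: 183/8

35/8,39/8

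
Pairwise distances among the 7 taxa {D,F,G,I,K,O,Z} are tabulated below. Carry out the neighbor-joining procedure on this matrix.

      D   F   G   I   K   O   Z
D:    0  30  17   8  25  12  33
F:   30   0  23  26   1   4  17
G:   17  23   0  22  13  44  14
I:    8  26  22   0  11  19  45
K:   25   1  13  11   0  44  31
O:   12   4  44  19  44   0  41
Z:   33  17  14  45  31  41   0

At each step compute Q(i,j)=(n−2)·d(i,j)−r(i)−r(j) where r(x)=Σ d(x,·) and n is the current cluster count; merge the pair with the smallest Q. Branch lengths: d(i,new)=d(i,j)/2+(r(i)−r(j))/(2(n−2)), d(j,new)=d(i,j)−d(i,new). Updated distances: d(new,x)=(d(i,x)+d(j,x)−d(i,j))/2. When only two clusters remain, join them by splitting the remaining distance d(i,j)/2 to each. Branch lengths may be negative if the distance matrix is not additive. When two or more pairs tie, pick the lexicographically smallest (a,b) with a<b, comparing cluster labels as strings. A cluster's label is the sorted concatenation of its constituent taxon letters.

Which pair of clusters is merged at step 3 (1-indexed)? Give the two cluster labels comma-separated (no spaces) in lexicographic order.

D,I

iteration 1: select F,O (d=4, Q=-245); attach at lengths (-43/10, 83/10); label the merged cluster FO
  updated: d(D,FO)=19, d(FO,G)=63/2, d(FO,I)=41/2, d(FO,K)=41/2, d(FO,Z)=27
iteration 2: select G,Z (d=14, Q=-383/2); attach at lengths (7/16, 217/16); label the merged cluster GZ
  updated: d(D,GZ)=18, d(FO,GZ)=89/4, d(GZ,I)=53/2, d(GZ,K)=15
iteration 3: select D,I (d=8, Q=-112); attach at lengths (14/3, 10/3); label the merged cluster DI
  updated: d(DI,FO)=63/4, d(DI,GZ)=73/4, d(DI,K)=14
iteration 4: select DI,FO (d=63/4, Q=-75); attach at lengths (21/4, 21/2); label the merged cluster DFIO
  updated: d(DFIO,GZ)=99/8, d(DFIO,K)=75/8
iteration 5: select DFIO,GZ (d=99/8, Q=-147/4); attach at lengths (27/8, 9); label the merged cluster DFGIOZ
  updated: d(DFGIOZ,K)=6
iteration 6: select DFGIOZ,K (d=6); attach at lengths (3, 3); label the merged cluster DFGIKOZ
final tree: ((((D:14/3,I:10/3):21/4,(F:-43/10,O:83/10):21/2):27/8,(G:7/16,Z:217/16):9):3,K:3)
total length: 481/8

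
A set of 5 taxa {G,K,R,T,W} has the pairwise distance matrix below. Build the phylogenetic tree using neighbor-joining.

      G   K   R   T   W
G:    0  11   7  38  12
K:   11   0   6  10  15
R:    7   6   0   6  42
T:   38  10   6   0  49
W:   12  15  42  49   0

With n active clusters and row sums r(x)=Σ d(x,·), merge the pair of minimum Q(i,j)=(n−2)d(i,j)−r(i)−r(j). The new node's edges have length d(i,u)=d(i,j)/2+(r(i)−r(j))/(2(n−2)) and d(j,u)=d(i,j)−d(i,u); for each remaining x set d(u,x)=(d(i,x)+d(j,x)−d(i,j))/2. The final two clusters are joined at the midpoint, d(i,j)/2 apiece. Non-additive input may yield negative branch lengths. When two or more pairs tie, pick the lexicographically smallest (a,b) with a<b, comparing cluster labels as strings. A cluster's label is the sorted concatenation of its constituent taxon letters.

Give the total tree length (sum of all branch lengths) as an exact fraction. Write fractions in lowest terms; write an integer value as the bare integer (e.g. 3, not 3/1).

1. join G+W (d=12, Q=-150) ⇒ GW; edges |G|=-7/3, |W|=43/3
  updated: d(GW,K)=7, d(GW,R)=37/2, d(GW,T)=75/2
2. join GW+K (d=7, Q=-72) ⇒ GKW; edges |GW|=27/2, |K|=-13/2
  updated: d(GKW,R)=35/4, d(GKW,T)=81/4
3. join GKW+R (d=35/4, Q=-35) ⇒ GKRW; edges |GKW|=23/2, |R|=-11/4
  updated: d(GKRW,T)=35/4
4. join GKRW+T (d=35/4) ⇒ GKRTW; edges |GKRW|=35/8, |T|=35/8
final tree: ((((G:-7/3,W:43/3):27/2,K:-13/2):23/2,R:-11/4):35/8,T:35/8)
total length: 73/2

73/2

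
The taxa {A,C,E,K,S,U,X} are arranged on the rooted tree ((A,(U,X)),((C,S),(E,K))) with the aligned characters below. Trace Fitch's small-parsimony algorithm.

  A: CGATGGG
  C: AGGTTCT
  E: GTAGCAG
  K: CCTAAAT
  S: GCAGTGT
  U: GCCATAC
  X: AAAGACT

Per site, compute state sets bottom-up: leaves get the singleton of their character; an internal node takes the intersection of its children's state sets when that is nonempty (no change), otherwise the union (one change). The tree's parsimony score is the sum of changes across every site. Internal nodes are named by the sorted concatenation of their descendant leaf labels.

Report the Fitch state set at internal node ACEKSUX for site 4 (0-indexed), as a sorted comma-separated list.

A,T

[col 0] UX: children U:{G}, X:{A} ∪→ {A,G}; cost 1
[col 0] AUX: children A:{C}, UX:{A,G} ∪→ {A,C,G}; cost 1
[col 0] CS: children C:{A}, S:{G} ∪→ {A,G}; cost 1
[col 0] EK: children E:{G}, K:{C} ∪→ {C,G}; cost 1
[col 0] CEKS: children CS:{A,G}, EK:{C,G} ∩→ {G}; cost 0
[col 0] ACEKSUX: children AUX:{A,C,G}, CEKS:{G} ∩→ {G}; cost 0
[col 1] UX: children U:{C}, X:{A} ∪→ {A,C}; cost 1
[col 1] AUX: children A:{G}, UX:{A,C} ∪→ {A,C,G}; cost 1
[col 1] CS: children C:{G}, S:{C} ∪→ {C,G}; cost 1
[col 1] EK: children E:{T}, K:{C} ∪→ {C,T}; cost 1
[col 1] CEKS: children CS:{C,G}, EK:{C,T} ∩→ {C}; cost 0
[col 1] ACEKSUX: children AUX:{A,C,G}, CEKS:{C} ∩→ {C}; cost 0
[col 2] UX: children U:{C}, X:{A} ∪→ {A,C}; cost 1
[col 2] AUX: children A:{A}, UX:{A,C} ∩→ {A}; cost 0
[col 2] CS: children C:{G}, S:{A} ∪→ {A,G}; cost 1
[col 2] EK: children E:{A}, K:{T} ∪→ {A,T}; cost 1
[col 2] CEKS: children CS:{A,G}, EK:{A,T} ∩→ {A}; cost 0
[col 2] ACEKSUX: children AUX:{A}, CEKS:{A} ∩→ {A}; cost 0
[col 3] UX: children U:{A}, X:{G} ∪→ {A,G}; cost 1
[col 3] AUX: children A:{T}, UX:{A,G} ∪→ {A,G,T}; cost 1
[col 3] CS: children C:{T}, S:{G} ∪→ {G,T}; cost 1
[col 3] EK: children E:{G}, K:{A} ∪→ {A,G}; cost 1
[col 3] CEKS: children CS:{G,T}, EK:{A,G} ∩→ {G}; cost 0
[col 3] ACEKSUX: children AUX:{A,G,T}, CEKS:{G} ∩→ {G}; cost 0
[col 4] UX: children U:{T}, X:{A} ∪→ {A,T}; cost 1
[col 4] AUX: children A:{G}, UX:{A,T} ∪→ {A,G,T}; cost 1
[col 4] CS: children C:{T}, S:{T} ∩→ {T}; cost 0
[col 4] EK: children E:{C}, K:{A} ∪→ {A,C}; cost 1
[col 4] CEKS: children CS:{T}, EK:{A,C} ∪→ {A,C,T}; cost 1
[col 4] ACEKSUX: children AUX:{A,G,T}, CEKS:{A,C,T} ∩→ {A,T}; cost 0
[col 5] UX: children U:{A}, X:{C} ∪→ {A,C}; cost 1
[col 5] AUX: children A:{G}, UX:{A,C} ∪→ {A,C,G}; cost 1
[col 5] CS: children C:{C}, S:{G} ∪→ {C,G}; cost 1
[col 5] EK: children E:{A}, K:{A} ∩→ {A}; cost 0
[col 5] CEKS: children CS:{C,G}, EK:{A} ∪→ {A,C,G}; cost 1
[col 5] ACEKSUX: children AUX:{A,C,G}, CEKS:{A,C,G} ∩→ {A,C,G}; cost 0
[col 6] UX: children U:{C}, X:{T} ∪→ {C,T}; cost 1
[col 6] AUX: children A:{G}, UX:{C,T} ∪→ {C,G,T}; cost 1
[col 6] CS: children C:{T}, S:{T} ∩→ {T}; cost 0
[col 6] EK: children E:{G}, K:{T} ∪→ {G,T}; cost 1
[col 6] CEKS: children CS:{T}, EK:{G,T} ∩→ {T}; cost 0
[col 6] ACEKSUX: children AUX:{C,G,T}, CEKS:{T} ∩→ {T}; cost 0
per-site changes: [4, 4, 3, 4, 4, 4, 3]; total = 26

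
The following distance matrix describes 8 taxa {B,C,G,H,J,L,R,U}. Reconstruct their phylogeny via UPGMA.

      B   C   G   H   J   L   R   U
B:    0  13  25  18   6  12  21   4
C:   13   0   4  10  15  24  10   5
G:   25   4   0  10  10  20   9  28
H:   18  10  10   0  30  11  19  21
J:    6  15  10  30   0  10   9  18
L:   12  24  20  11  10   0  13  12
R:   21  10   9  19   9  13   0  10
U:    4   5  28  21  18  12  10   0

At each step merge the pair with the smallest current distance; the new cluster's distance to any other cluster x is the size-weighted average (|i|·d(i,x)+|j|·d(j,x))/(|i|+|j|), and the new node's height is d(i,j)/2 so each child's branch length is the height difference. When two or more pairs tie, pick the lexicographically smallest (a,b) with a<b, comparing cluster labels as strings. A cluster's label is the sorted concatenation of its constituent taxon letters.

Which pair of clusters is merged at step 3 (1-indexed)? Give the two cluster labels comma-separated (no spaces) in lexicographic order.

J,R

iteration 1: select B,U (d=4); attach at lengths (2, 2); label the merged cluster BU
  updated: d(BU,C)=9, d(BU,G)=53/2, d(BU,H)=39/2, d(BU,J)=12, d(BU,L)=12, d(BU,R)=31/2
iteration 2: select C,G (d=4); attach at lengths (2, 2); label the merged cluster CG
  updated: d(BU,CG)=71/4, d(CG,H)=10, d(CG,J)=25/2, d(CG,L)=22, d(CG,R)=19/2
iteration 3: select J,R (d=9); attach at lengths (9/2, 9/2); label the merged cluster JR
  updated: d(BU,JR)=55/4, d(CG,JR)=11, d(H,JR)=49/2, d(JR,L)=23/2
iteration 4: select CG,H (d=10); attach at lengths (3, 5); label the merged cluster CGH
  updated: d(BU,CGH)=55/3, d(CGH,JR)=31/2, d(CGH,L)=55/3
iteration 5: select JR,L (d=23/2); attach at lengths (5/4, 23/4); label the merged cluster JLR
  updated: d(BU,JLR)=79/6, d(CGH,JLR)=148/9
iteration 6: select BU,JLR (d=79/6); attach at lengths (55/12, 5/6); label the merged cluster BJLRU
  updated: d(BJLRU,CGH)=86/5
iteration 7: select BJLRU,CGH (d=86/5); attach at lengths (121/60, 18/5); label the merged cluster BCGHJLRU
final tree: (((B:2,U:2):55/12,((J:9/2,R:9/2):5/4,L:23/4):5/6):121/60,((C:2,G:2):3,H:5):18/5)
total length: 1291/30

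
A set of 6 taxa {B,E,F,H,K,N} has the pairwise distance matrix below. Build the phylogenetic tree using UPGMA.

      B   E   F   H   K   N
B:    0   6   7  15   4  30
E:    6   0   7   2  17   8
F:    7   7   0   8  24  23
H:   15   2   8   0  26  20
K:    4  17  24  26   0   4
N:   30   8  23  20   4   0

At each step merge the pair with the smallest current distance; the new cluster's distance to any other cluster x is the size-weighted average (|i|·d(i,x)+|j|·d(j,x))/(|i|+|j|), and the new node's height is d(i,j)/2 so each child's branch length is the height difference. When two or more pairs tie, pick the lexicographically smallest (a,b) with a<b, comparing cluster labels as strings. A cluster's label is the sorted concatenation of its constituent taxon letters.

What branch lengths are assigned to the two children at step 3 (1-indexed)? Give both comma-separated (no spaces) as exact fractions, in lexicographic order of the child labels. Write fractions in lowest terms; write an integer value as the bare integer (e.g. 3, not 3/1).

1. join E+H (d=2) ⇒ EH; edges |E|=1, |H|=1
  updated: d(B,EH)=21/2, d(EH,F)=15/2, d(EH,K)=43/2, d(EH,N)=14
2. join B+K (d=4) ⇒ BK; edges |B|=2, |K|=2
  updated: d(BK,EH)=16, d(BK,F)=31/2, d(BK,N)=17
3. join EH+F (d=15/2) ⇒ EFH; edges |EH|=11/4, |F|=15/4
  updated: d(BK,EFH)=95/6, d(EFH,N)=17
4. join BK+EFH (d=95/6) ⇒ BEFHK; edges |BK|=71/12, |EFH|=25/6
  updated: d(BEFHK,N)=17
5. join BEFHK+N (d=17) ⇒ BEFHKN; edges |BEFHK|=7/12, |N|=17/2
final tree: (((B:2,K:2):71/12,((E:1,H:1):11/4,F:15/4):25/6):7/12,N:17/2)
total length: 95/3

11/4,15/4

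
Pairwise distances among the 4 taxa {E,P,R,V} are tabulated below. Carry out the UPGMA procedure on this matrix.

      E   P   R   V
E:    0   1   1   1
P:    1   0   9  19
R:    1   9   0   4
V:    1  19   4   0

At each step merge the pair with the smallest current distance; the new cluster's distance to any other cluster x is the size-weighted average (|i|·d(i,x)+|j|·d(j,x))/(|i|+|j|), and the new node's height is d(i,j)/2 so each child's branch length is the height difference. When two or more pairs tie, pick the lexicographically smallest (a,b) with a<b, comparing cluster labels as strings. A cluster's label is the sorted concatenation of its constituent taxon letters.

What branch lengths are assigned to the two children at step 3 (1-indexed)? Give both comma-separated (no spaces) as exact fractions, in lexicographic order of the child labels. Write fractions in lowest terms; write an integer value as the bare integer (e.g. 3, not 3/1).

iteration 1: select E,P (d=1); attach at lengths (1/2, 1/2); label the merged cluster EP
  updated: d(EP,R)=5, d(EP,V)=10
iteration 2: select R,V (d=4); attach at lengths (2, 2); label the merged cluster RV
  updated: d(EP,RV)=15/2
iteration 3: select EP,RV (d=15/2); attach at lengths (13/4, 7/4); label the merged cluster EPRV
final tree: ((E:1/2,P:1/2):13/4,(R:2,V:2):7/4)
total length: 10

13/4,7/4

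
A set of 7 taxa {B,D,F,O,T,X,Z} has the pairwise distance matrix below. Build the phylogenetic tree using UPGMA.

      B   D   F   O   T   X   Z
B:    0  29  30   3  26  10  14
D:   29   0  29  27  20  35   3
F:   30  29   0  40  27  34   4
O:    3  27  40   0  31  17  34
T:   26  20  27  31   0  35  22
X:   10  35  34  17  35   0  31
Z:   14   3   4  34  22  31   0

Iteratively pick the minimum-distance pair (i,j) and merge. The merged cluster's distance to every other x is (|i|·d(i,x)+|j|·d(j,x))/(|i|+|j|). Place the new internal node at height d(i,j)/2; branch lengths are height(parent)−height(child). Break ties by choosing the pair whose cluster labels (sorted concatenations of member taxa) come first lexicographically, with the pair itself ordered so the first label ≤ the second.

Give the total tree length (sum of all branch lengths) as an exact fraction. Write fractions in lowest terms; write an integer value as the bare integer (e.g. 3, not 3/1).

60

1. join B+O (d=3) ⇒ BO; edges |B|=3/2, |O|=3/2
  updated: d(BO,D)=28, d(BO,F)=35, d(BO,T)=57/2, d(BO,X)=27/2, d(BO,Z)=24
2. join D+Z (d=3) ⇒ DZ; edges |D|=3/2, |Z|=3/2
  updated: d(BO,DZ)=26, d(DZ,F)=33/2, d(DZ,T)=21, d(DZ,X)=33
3. join BO+X (d=27/2) ⇒ BOX; edges |BO|=21/4, |X|=27/4
  updated: d(BOX,DZ)=85/3, d(BOX,F)=104/3, d(BOX,T)=92/3
4. join DZ+F (d=33/2) ⇒ DFZ; edges |DZ|=27/4, |F|=33/4
  updated: d(BOX,DFZ)=274/9, d(DFZ,T)=23
5. join DFZ+T (d=23) ⇒ DFTZ; edges |DFZ|=13/4, |T|=23/2
  updated: d(BOX,DFTZ)=61/2
6. join BOX+DFTZ (d=61/2) ⇒ BDFOTXZ; edges |BOX|=17/2, |DFTZ|=15/4
final tree: (((B:3/2,O:3/2):21/4,X:27/4):17/2,(((D:3/2,Z:3/2):27/4,F:33/4):13/4,T:23/2):15/4)
total length: 60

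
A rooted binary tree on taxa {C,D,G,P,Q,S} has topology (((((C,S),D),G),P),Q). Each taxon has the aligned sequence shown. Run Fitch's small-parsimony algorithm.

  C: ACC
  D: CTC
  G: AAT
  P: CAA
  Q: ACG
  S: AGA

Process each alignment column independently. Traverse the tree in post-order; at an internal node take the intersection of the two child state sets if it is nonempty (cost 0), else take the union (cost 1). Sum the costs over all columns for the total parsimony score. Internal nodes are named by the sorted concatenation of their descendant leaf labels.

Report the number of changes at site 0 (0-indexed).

2

CS@0: {A} ∩ {A} = {A} (intersection, +0)
CDS@0: {A} ∪ {C} = {A,C} (union, +1)
CDGS@0: {A,C} ∩ {A} = {A} (intersection, +0)
CDGPS@0: {A} ∪ {C} = {A,C} (union, +1)
CDGPQS@0: {A,C} ∩ {A} = {A} (intersection, +0)
CS@1: {C} ∪ {G} = {C,G} (union, +1)
CDS@1: {C,G} ∪ {T} = {C,G,T} (union, +1)
CDGS@1: {C,G,T} ∪ {A} = {A,C,G,T} (union, +1)
CDGPS@1: {A,C,G,T} ∩ {A} = {A} (intersection, +0)
CDGPQS@1: {A} ∪ {C} = {A,C} (union, +1)
CS@2: {C} ∪ {A} = {A,C} (union, +1)
CDS@2: {A,C} ∩ {C} = {C} (intersection, +0)
CDGS@2: {C} ∪ {T} = {C,T} (union, +1)
CDGPS@2: {C,T} ∪ {A} = {A,C,T} (union, +1)
CDGPQS@2: {A,C,T} ∪ {G} = {A,C,G,T} (union, +1)
per-site changes: [2, 4, 4]; total = 10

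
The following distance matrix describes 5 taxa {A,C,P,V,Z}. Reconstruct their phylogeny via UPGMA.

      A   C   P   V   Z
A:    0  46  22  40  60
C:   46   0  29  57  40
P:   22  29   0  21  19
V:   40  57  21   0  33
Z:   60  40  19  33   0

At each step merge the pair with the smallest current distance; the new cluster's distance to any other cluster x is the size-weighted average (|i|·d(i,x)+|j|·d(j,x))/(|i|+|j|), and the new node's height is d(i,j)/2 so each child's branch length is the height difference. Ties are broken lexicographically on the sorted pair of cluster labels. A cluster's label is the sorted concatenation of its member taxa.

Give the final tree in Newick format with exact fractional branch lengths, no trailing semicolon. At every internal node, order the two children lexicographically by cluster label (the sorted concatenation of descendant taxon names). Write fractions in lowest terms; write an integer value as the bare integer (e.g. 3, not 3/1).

step 1: merge (P,Z) at d=19; branch lengths P→19/2, Z→19/2; new cluster PZ
  updated: d(A,PZ)=41, d(C,PZ)=69/2, d(PZ,V)=27
step 2: merge (PZ,V) at d=27; branch lengths PZ→4, V→27/2; new cluster PVZ
  updated: d(A,PVZ)=122/3, d(C,PVZ)=42
step 3: merge (A,PVZ) at d=122/3; branch lengths A→61/3, PVZ→41/6; new cluster APVZ
  updated: d(APVZ,C)=43
step 4: merge (APVZ,C) at d=43; branch lengths APVZ→7/6, C→43/2; new cluster ACPVZ
final tree: ((A:61/3,((P:19/2,Z:19/2):4,V:27/2):41/6):7/6,C:43/2)
total length: 259/3

((A:61/3,((P:19/2,Z:19/2):4,V:27/2):41/6):7/6,C:43/2)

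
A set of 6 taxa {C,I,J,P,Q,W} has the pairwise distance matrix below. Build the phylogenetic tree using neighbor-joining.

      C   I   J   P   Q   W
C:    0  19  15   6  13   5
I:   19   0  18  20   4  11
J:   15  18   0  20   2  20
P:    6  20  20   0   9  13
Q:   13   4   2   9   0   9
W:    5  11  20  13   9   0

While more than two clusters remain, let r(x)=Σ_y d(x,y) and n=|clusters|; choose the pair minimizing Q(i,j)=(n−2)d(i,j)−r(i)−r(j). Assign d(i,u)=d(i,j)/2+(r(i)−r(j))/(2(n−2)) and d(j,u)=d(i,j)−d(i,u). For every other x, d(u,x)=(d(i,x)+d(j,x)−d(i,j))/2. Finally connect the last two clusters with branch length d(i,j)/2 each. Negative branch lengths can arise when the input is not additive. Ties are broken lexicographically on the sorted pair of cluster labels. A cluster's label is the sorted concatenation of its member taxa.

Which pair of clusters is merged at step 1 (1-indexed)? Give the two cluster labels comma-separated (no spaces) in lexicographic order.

J,Q

step 1: merge (J,Q) at d=2, Q=-104; branch lengths J→23/4, Q→-15/4; new cluster JQ
  updated: d(C,JQ)=13, d(I,JQ)=10, d(JQ,P)=27/2, d(JQ,W)=27/2
step 2: merge (I,JQ) at d=10, Q=-80; branch lengths I→20/3, JQ→10/3; new cluster IJQ
  updated: d(C,IJQ)=11, d(IJQ,P)=47/4, d(IJQ,W)=29/4
step 3: merge (C,P) at d=6, Q=-163/4; branch lengths C→13/16, P→83/16; new cluster CP
  updated: d(CP,IJQ)=67/8, d(CP,W)=6
step 4: merge (CP,IJQ) at d=67/8, Q=-173/8; branch lengths CP→57/16, IJQ→77/16; new cluster CIJPQ
  updated: d(CIJPQ,W)=39/16
step 5: merge (CIJPQ,W) at d=39/16; branch lengths CIJPQ→39/32, W→39/32; new cluster CIJPQW
final tree: (((C:13/16,P:83/16):57/16,(I:20/3,(J:23/4,Q:-15/4):10/3):77/16):39/32,W:39/32)
total length: 461/16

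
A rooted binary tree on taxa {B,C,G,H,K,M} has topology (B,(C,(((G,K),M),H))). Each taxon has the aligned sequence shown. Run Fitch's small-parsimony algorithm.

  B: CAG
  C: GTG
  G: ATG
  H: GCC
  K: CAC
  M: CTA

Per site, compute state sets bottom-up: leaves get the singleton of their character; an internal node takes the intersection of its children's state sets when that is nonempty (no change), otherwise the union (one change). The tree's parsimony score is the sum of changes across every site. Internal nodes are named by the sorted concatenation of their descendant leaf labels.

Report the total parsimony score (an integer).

GK@0: {A} ∪ {C} = {A,C} (union, +1)
GKM@0: {A,C} ∩ {C} = {C} (intersection, +0)
GHKM@0: {C} ∪ {G} = {C,G} (union, +1)
CGHKM@0: {G} ∩ {C,G} = {G} (intersection, +0)
BCGHKM@0: {C} ∪ {G} = {C,G} (union, +1)
GK@1: {T} ∪ {A} = {A,T} (union, +1)
GKM@1: {A,T} ∩ {T} = {T} (intersection, +0)
GHKM@1: {T} ∪ {C} = {C,T} (union, +1)
CGHKM@1: {T} ∩ {C,T} = {T} (intersection, +0)
BCGHKM@1: {A} ∪ {T} = {A,T} (union, +1)
GK@2: {G} ∪ {C} = {C,G} (union, +1)
GKM@2: {C,G} ∪ {A} = {A,C,G} (union, +1)
GHKM@2: {A,C,G} ∩ {C} = {C} (intersection, +0)
CGHKM@2: {G} ∪ {C} = {C,G} (union, +1)
BCGHKM@2: {G} ∩ {C,G} = {G} (intersection, +0)
per-site changes: [3, 3, 3]; total = 9

9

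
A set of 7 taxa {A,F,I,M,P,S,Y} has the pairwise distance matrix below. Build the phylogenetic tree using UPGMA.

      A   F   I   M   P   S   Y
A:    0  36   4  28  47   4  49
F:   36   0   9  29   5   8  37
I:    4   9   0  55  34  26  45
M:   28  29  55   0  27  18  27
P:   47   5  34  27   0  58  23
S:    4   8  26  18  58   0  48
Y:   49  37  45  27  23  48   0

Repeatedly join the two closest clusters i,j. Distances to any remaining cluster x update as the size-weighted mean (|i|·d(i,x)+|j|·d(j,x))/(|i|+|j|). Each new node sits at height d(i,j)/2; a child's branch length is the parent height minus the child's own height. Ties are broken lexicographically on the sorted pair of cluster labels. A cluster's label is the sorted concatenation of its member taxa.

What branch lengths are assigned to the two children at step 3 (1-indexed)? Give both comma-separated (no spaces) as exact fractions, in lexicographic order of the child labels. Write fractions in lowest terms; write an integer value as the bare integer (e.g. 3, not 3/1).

1. join A+I (d=4) ⇒ AI; edges |A|=2, |I|=2
  updated: d(AI,F)=45/2, d(AI,M)=83/2, d(AI,P)=81/2, d(AI,S)=15, d(AI,Y)=47
2. join F+P (d=5) ⇒ FP; edges |F|=5/2, |P|=5/2
  updated: d(AI,FP)=63/2, d(FP,M)=28, d(FP,S)=33, d(FP,Y)=30
3. join AI+S (d=15) ⇒ AIS; edges |AI|=11/2, |S|=15/2
  updated: d(AIS,FP)=32, d(AIS,M)=101/3, d(AIS,Y)=142/3
4. join M+Y (d=27) ⇒ MY; edges |M|=27/2, |Y|=27/2
  updated: d(AIS,MY)=81/2, d(FP,MY)=29
5. join FP+MY (d=29) ⇒ FMPY; edges |FP|=12, |MY|=1
  updated: d(AIS,FMPY)=145/4
6. join AIS+FMPY (d=145/4) ⇒ AFIMPSY; edges |AIS|=85/8, |FMPY|=29/8
final tree: (((A:2,I:2):11/2,S:15/2):85/8,((F:5/2,P:5/2):12,(M:27/2,Y:27/2):1):29/8)
total length: 305/4

11/2,15/2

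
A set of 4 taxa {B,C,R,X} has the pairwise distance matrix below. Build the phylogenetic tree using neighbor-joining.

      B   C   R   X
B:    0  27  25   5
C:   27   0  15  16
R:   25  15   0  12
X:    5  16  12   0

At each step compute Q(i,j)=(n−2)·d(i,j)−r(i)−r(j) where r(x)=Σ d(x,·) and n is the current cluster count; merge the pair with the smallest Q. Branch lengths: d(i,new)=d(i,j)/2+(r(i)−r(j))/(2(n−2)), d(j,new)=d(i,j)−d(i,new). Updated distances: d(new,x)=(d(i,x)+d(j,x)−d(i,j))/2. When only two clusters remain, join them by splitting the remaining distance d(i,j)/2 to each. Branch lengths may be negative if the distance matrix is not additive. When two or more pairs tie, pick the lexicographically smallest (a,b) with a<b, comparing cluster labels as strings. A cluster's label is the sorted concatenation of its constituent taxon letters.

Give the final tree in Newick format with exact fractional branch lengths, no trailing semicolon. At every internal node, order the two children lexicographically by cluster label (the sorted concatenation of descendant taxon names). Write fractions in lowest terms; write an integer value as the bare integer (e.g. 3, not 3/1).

(((B:17/2,X:-7/2):10,C:9):3,R:3)

1. join B+X (d=5, Q=-80) ⇒ BX; edges |B|=17/2, |X|=-7/2
  updated: d(BX,C)=19, d(BX,R)=16
2. join BX+C (d=19, Q=-50) ⇒ BCX; edges |BX|=10, |C|=9
  updated: d(BCX,R)=6
3. join BCX+R (d=6) ⇒ BCRX; edges |BCX|=3, |R|=3
final tree: (((B:17/2,X:-7/2):10,C:9):3,R:3)
total length: 30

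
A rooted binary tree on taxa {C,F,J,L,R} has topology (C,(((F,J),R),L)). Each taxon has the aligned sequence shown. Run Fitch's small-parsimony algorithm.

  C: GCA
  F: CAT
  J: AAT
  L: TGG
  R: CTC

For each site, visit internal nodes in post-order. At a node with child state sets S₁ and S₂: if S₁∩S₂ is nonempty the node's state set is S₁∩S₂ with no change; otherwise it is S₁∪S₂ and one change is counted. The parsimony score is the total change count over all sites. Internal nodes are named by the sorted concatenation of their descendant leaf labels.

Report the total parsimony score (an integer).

[col 0] FJ: children F:{C}, J:{A} ∪→ {A,C}; cost 1
[col 0] FJR: children FJ:{A,C}, R:{C} ∩→ {C}; cost 0
[col 0] FJLR: children FJR:{C}, L:{T} ∪→ {C,T}; cost 1
[col 0] CFJLR: children C:{G}, FJLR:{C,T} ∪→ {C,G,T}; cost 1
[col 1] FJ: children F:{A}, J:{A} ∩→ {A}; cost 0
[col 1] FJR: children FJ:{A}, R:{T} ∪→ {A,T}; cost 1
[col 1] FJLR: children FJR:{A,T}, L:{G} ∪→ {A,G,T}; cost 1
[col 1] CFJLR: children C:{C}, FJLR:{A,G,T} ∪→ {A,C,G,T}; cost 1
[col 2] FJ: children F:{T}, J:{T} ∩→ {T}; cost 0
[col 2] FJR: children FJ:{T}, R:{C} ∪→ {C,T}; cost 1
[col 2] FJLR: children FJR:{C,T}, L:{G} ∪→ {C,G,T}; cost 1
[col 2] CFJLR: children C:{A}, FJLR:{C,G,T} ∪→ {A,C,G,T}; cost 1
per-site changes: [3, 3, 3]; total = 9

9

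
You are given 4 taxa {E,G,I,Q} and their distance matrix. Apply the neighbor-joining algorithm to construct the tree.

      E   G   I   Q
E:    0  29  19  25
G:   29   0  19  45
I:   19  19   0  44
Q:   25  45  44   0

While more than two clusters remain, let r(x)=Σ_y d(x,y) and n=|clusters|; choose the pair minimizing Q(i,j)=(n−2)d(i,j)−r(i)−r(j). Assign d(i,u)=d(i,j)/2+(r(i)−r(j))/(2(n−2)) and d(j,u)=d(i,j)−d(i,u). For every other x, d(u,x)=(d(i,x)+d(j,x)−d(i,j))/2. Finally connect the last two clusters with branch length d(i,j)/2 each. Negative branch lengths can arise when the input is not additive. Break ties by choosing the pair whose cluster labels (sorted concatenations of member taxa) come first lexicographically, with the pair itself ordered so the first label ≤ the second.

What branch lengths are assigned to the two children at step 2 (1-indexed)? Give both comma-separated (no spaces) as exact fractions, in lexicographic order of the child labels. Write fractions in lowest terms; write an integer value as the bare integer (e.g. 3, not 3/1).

49/4,49/4

iteration 1: select E,Q (d=25, Q=-137); attach at lengths (9/4, 91/4); label the merged cluster EQ
  updated: d(EQ,G)=49/2, d(EQ,I)=19
iteration 2: select EQ,G (d=49/2, Q=-125/2); attach at lengths (49/4, 49/4); label the merged cluster EGQ
  updated: d(EGQ,I)=27/4
iteration 3: select EGQ,I (d=27/4); attach at lengths (27/8, 27/8); label the merged cluster EGIQ
final tree: (((E:9/4,Q:91/4):49/4,G:49/4):27/8,I:27/8)
total length: 225/4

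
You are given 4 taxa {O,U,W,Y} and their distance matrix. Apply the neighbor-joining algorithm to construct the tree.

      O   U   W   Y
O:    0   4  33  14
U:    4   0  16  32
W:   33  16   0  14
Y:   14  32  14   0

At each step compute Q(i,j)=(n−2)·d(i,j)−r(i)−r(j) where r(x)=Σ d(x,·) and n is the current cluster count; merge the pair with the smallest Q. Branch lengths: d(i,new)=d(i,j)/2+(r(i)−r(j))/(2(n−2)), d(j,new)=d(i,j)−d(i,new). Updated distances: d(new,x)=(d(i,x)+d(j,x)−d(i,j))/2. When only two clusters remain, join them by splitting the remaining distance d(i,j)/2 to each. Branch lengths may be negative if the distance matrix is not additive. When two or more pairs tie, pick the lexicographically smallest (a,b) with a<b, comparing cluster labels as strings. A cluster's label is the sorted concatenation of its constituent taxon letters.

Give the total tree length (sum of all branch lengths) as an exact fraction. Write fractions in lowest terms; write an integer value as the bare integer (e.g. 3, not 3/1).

step 1: merge (O,U) at d=4, Q=-95; branch lengths O→7/4, U→9/4; new cluster OU
  updated: d(OU,W)=45/2, d(OU,Y)=21
step 2: merge (OU,W) at d=45/2, Q=-115/2; branch lengths OU→59/4, W→31/4; new cluster OUW
  updated: d(OUW,Y)=25/4
step 3: merge (OUW,Y) at d=25/4; branch lengths OUW→25/8, Y→25/8; new cluster OUWY
final tree: (((O:7/4,U:9/4):59/4,W:31/4):25/8,Y:25/8)
total length: 131/4

131/4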